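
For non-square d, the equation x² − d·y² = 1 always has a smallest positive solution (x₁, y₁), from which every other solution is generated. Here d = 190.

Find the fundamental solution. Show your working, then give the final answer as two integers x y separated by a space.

52021 3774

√190 = [13; 1,3,1,1,1,…,3,1,26, …], period ℓ=14 (even) → k=13
k=0  a_k=13  p_k/q_k = 13/1
…
k=3  a_k=1  p_k/q_k = 69/5
…
k=5  a_k=1  p_k/q_k = 193/14
k=6  a_k=2  p_k/q_k = 510/37
…
k=8  a_k=2  p_k/q_k = 2936/213
…
k=10  a_k=1  p_k/q_k = 7085/514
…
k=12  a_k=3  p_k/q_k = 40787/2959
k=13  a_k=1  p_k/q_k = 52021/3774
fundamental: x₁=52021, y₁=3774  (since 2706184441 − 190·14243076 = 1)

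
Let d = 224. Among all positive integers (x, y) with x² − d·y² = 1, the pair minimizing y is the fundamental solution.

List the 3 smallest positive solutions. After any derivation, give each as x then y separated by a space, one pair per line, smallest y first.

d=224: √d = [14; 1,28] (ℓ=2, even), read p_1/q_1
a_0=14:  p_0=14·1+0=14,  q_0=14·0+1=1
a_1=1:  p_1=1·14+1=15,  q_1=1·1+0=1
→ (15, 1).  Check: 15²=225, 224·1²=224, difference 1.
k=2:  x_2 = 15·15+224·1·1 = 449,  y_2 = 15·1+1·15 = 30
k=3:  x_3 = 15·449+224·1·30 = 13455,  y_3 = 15·30+1·449 = 899

15 1
449 30
13455 899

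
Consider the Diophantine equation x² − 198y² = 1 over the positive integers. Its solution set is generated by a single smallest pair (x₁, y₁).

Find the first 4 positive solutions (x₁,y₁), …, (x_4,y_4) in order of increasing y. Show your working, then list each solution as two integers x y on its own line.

197 14
77617 5516
30580901 2173290
12048797377 856270744

√198 → a₀=14, period (14,28); ℓ=2 even so k=1
k=0  a_k=14  p_k/q_k = 14/1
k=1  a_k=14  p_k/q_k = 197/14
(x₁, y₁) = (197, 14);  197² − 198·14² = 1 ✓
(x_2, y_2) = (197·197 + 198·14·14, 197·14 + 14·197) = (77617, 5516)
(x_3, y_3) = (197·77617 + 198·14·5516, 197·5516 + 14·77617) = (30580901, 2173290)
(x_4, y_4) = (197·30580901 + 198·14·2173290, 197·2173290 + 14·30580901) = (12048797377, 856270744)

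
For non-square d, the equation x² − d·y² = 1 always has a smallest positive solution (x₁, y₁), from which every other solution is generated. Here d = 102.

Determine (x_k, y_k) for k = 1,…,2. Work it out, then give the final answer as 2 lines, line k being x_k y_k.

101 10
20401 2020

[10; 10,20] for √102; ℓ=2 ⇒ convergent index 1
k=0  a_k=10  p_k/q_k = 10/1
k=1  a_k=10  p_k/q_k = 101/10
fundamental: x₁=101, y₁=10  (since 10201 − 102·100 = 1)
n=2: (101,10)∘(101,10) = (101·101+102·10·10, 101·10+10·101) = (20401,2020)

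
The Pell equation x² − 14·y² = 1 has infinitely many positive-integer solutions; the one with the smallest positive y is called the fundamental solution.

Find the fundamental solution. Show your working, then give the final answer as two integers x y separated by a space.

[3; 1,2,1,6] for √14; ℓ=4 ⇒ convergent index 3
i=0: a=3 ⇒ p=3, q=1
…
i=2: a=2 ⇒ p=11, q=3
i=3: a=1 ⇒ p=15, q=4
(x₁, y₁) = (15, 4);  15² − 14·4² = 1 ✓

15 4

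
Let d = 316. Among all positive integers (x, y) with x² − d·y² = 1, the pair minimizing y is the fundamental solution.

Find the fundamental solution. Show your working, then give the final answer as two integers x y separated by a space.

√316 → a₀=17, period (1,3,2,8,2,3,1,34); ℓ=8 even so k=7
i=0: a=17 ⇒ p=17, q=1
i=1: a=1 ⇒ p=18, q=1
i=2: a=3 ⇒ p=71, q=4
…
i=5: a=2 ⇒ p=2862, q=161
i=6: a=3 ⇒ p=9937, q=559
i=7: a=1 ⇒ p=12799, q=720
(x₁, y₁) = (12799, 720);  12799² − 316·720² = 1 ✓

12799 720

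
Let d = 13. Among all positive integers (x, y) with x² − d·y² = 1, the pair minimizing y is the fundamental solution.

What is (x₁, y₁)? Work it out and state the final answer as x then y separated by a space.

649 180

d=13: √d = [3; 1,1,1,1,6] (ℓ=5, odd), read p_9/q_9
a_0=3:  p_0=3·1+0=3,  q_0=3·0+1=1
a_1=1:  p_1=1·3+1=4,  q_1=1·1+0=1
a_2=1:  p_2=1·4+3=7,  q_2=1·1+1=2
a_3=1:  p_3=1·7+4=11,  q_3=1·2+1=3
a_4=1:  p_4=1·11+7=18,  q_4=1·3+2=5
a_5=6:  p_5=6·18+11=119,  q_5=6·5+3=33
a_6=1:  p_6=1·119+18=137,  q_6=1·33+5=38
…
a_8=1:  p_8=1·256+137=393,  q_8=1·71+38=109
a_9=1:  p_9=1·393+256=649,  q_9=1·109+71=180
fundamental: x₁=649, y₁=180  (since 421201 − 13·32400 = 1)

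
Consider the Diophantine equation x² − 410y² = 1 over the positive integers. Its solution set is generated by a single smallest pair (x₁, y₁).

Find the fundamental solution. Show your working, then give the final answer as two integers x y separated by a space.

81 4

d=410: √d = [20; 4,40] (ℓ=2, even), read p_1/q_1
step 0: (20, 1)  from 20·(1,0) + (0,1)
step 1: (81, 4)  from 4·(20,1) + (1,0)
(x₁, y₁) = (81, 4);  81² − 410·4² = 1 ✓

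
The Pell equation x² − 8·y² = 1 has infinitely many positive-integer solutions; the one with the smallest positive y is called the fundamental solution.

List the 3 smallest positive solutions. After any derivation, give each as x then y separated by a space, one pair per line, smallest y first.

[2; 1,4] for √8; ℓ=2 ⇒ convergent index 1
a_0=2:  p_0=2·1+0=2,  q_0=2·0+1=1
a_1=1:  p_1=1·2+1=3,  q_1=1·1+0=1
fundamental: x₁=3, y₁=1  (since 9 − 8·1 = 1)
(3+1√8)^2 = 17 + 6√8
(3+1√8)^3 = 99 + 35√8

3 1
17 6
99 35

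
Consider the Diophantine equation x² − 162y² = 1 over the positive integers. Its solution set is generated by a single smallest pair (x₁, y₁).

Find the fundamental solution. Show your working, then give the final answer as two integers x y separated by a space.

19601 1540

d=162: √d = [12; 1,2,1,2,12,2,1,2,1,24] (ℓ=10, even), read p_9/q_9
i=0: a=12 ⇒ p=12, q=1
…
i=2: a=2 ⇒ p=38, q=3
…
i=6: a=2 ⇒ p=3602, q=283
i=7: a=1 ⇒ p=5333, q=419
i=8: a=2 ⇒ p=14268, q=1121
i=9: a=1 ⇒ p=19601, q=1540
fundamental: x₁=19601, y₁=1540  (since 384199201 − 162·2371600 = 1)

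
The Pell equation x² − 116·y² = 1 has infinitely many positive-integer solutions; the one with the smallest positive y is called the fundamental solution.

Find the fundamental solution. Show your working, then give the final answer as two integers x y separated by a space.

9801 910

√116 = [10; 1,3,2,1,4,1,2,3,1,20, …], period ℓ=10 (even) → k=9
k=0  a_k=10  p_k/q_k = 10/1
k=1  a_k=1  p_k/q_k = 11/1
k=2  a_k=3  p_k/q_k = 43/4
k=3  a_k=2  p_k/q_k = 97/9
k=4  a_k=1  p_k/q_k = 140/13
…
k=6  a_k=1  p_k/q_k = 797/74
k=7  a_k=2  p_k/q_k = 2251/209
k=8  a_k=3  p_k/q_k = 7550/701
k=9  a_k=1  p_k/q_k = 9801/910
fundamental: x₁=9801, y₁=910  (since 96059601 − 116·828100 = 1)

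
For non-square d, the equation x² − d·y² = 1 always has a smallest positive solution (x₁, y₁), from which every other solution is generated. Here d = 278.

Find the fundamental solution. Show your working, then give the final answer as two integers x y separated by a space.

2501 150

√278 = [16; 1,2,16,2,1,32, …], period ℓ=6 (even) → k=5
k=0  a_k=16  p_k/q_k = 16/1
…
k=3  a_k=16  p_k/q_k = 817/49
k=4  a_k=2  p_k/q_k = 1684/101
k=5  a_k=1  p_k/q_k = 2501/150
fundamental: x₁=2501, y₁=150  (since 6255001 − 278·22500 = 1)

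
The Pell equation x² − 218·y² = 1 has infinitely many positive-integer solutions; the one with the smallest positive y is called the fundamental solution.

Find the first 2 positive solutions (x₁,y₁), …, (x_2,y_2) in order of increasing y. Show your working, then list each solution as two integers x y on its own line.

126003 8534
31753512017 2150619204

√218 = [14; 1,3,3,1,28, …], period ℓ=5 (odd) → k=9
i=0: a=14 ⇒ p=14, q=1
i=1: a=1 ⇒ p=15, q=1
i=2: a=3 ⇒ p=59, q=4
i=3: a=3 ⇒ p=192, q=13
i=4: a=1 ⇒ p=251, q=17
…
i=7: a=3 ⇒ p=29633, q=2007
i=8: a=3 ⇒ p=96370, q=6527
i=9: a=1 ⇒ p=126003, q=8534
fundamental: x₁=126003, y₁=8534  (since 15876756009 − 218·72829156 = 1)
n=2: (126003,8534)∘(126003,8534) = (126003·126003+218·8534·8534, 126003·8534+8534·126003) = (31753512017,2150619204)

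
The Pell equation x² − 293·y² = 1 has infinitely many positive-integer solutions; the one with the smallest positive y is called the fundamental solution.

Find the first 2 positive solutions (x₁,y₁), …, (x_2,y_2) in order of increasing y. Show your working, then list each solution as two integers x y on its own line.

d=293: √d = [17; 8,1,1,8,34] (ℓ=5, odd), read p_9/q_9
step 0: (17, 1)  from 17·(1,0) + (0,1)
…
step 2: (154, 9)  from 1·(137,8) + (17,1)
…
step 4: (2482, 145)  from 8·(291,17) + (154,9)
step 5: (84679, 4947)  from 34·(2482,145) + (291,17)
step 6: (679914, 39721)  from 8·(84679,4947) + (2482,145)
step 7: (764593, 44668)  from 1·(679914,39721) + (84679,4947)
step 8: (1444507, 84389)  from 1·(764593,44668) + (679914,39721)
step 9: (12320649, 719780)  from 8·(1444507,84389) + (764593,44668)
fundamental: x₁=12320649, y₁=719780  (since 151798391781201 − 293·518083248400 = 1)
(x_2, y_2) = (12320649·12320649 + 293·719780·719780, 12320649·719780 + 719780·12320649) = (303596783562401, 17736313474440)

12320649 719780
303596783562401 17736313474440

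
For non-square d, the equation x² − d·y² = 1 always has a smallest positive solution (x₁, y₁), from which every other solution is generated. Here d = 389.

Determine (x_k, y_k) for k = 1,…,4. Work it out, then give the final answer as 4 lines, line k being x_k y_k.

3287049 166660
21609382256801 1095639172680
142062196675667653449 7202839293837075980
933930803041091759821507201 47352171395934637886793360

d=389: √d = [19; 1,2,1,1,1,1,2,1,38] (ℓ=9, odd), read p_17/q_17
a_0=19:  p_0=19·1+0=19,  q_0=19·0+1=1
…
a_2=2:  p_2=2·20+19=59,  q_2=2·1+1=3
a_3=1:  p_3=1·59+20=79,  q_3=1·3+1=4
…
a_5=1:  p_5=1·138+79=217,  q_5=1·7+4=11
a_6=1:  p_6=1·217+138=355,  q_6=1·11+7=18
…
a_8=1:  p_8=1·927+355=1282,  q_8=1·47+18=65
…
a_10=1:  p_10=1·49643+1282=50925,  q_10=1·2517+65=2582
a_11=2:  p_11=2·50925+49643=151493,  q_11=2·2582+2517=7681
a_12=1:  p_12=1·151493+50925=202418,  q_12=1·7681+2582=10263
…
a_14=1:  p_14=1·353911+202418=556329,  q_14=1·17944+10263=28207
…
a_16=2:  p_16=2·910240+556329=2376809,  q_16=2·46151+28207=120509
a_17=1:  p_17=1·2376809+910240=3287049,  q_17=1·120509+46151=166660
(x₁, y₁) = (3287049, 166660);  3287049² − 389·166660² = 1 ✓
(x_2, y_2) = (3287049·3287049 + 389·166660·166660, 3287049·166660 + 166660·3287049) = (21609382256801, 1095639172680)
(x_3, y_3) = (3287049·21609382256801 + 389·166660·1095639172680, 3287049·1095639172680 + 166660·21609382256801) = (142062196675667653449, 7202839293837075980)
(x_4, y_4) = (3287049·142062196675667653449 + 389·166660·7202839293837075980, 3287049·7202839293837075980 + 166660·142062196675667653449) = (933930803041091759821507201, 47352171395934637886793360)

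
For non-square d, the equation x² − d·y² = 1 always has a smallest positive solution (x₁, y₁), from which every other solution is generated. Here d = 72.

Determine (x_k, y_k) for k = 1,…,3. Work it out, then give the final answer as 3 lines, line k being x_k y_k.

17 2
577 68
19601 2310

d=72: √d = [8; 2,16] (ℓ=2, even), read p_1/q_1
a_0=8:  p_0=8·1+0=8,  q_0=8·0+1=1
a_1=2:  p_1=2·8+1=17,  q_1=2·1+0=2
(x₁, y₁) = (17, 2);  17² − 72·2² = 1 ✓
n=2: (17,2)∘(17,2) = (17·17+72·2·2, 17·2+2·17) = (577,68)
n=3: (577,68)∘(17,2) = (17·577+72·2·68, 17·68+2·577) = (19601,2310)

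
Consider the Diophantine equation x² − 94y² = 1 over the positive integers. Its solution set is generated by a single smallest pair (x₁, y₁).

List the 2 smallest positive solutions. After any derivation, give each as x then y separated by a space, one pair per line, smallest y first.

[9; 1,2,3,1,1,…,2,1,18] for √94; ℓ=16 ⇒ convergent index 15
i=0: a=9 ⇒ p=9, q=1
i=1: a=1 ⇒ p=10, q=1
i=2: a=2 ⇒ p=29, q=3
i=3: a=3 ⇒ p=97, q=10
…
i=7: a=1 ⇒ p=1464, q=151
i=8: a=8 ⇒ p=12953, q=1336
…
i=11: a=1 ⇒ p=99455, q=10258
i=12: a=1 ⇒ p=184493, q=19029
…
i=14: a=2 ⇒ p=1490361, q=153719
i=15: a=1 ⇒ p=2143295, q=221064
(x₁, y₁) = (2143295, 221064);  2143295² − 94·221064² = 1 ✓
(2143295+221064√94)^2 = 9187426914049 + 947610731760√94

2143295 221064
9187426914049 947610731760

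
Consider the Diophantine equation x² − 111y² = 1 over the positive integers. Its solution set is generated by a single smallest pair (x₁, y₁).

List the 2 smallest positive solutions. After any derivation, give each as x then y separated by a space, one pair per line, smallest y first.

295 28
174049 16520

√111 = [10; 1,1,6,1,1,20, …], period ℓ=6 (even) → k=5
step 0: (10, 1)  from 10·(1,0) + (0,1)
step 1: (11, 1)  from 1·(10,1) + (1,0)
step 2: (21, 2)  from 1·(11,1) + (10,1)
…
step 4: (158, 15)  from 1·(137,13) + (21,2)
step 5: (295, 28)  from 1·(158,15) + (137,13)
(x₁, y₁) = (295, 28);  295² − 111·28² = 1 ✓
n=2: (295,28)∘(295,28) = (295·295+111·28·28, 295·28+28·295) = (174049,16520)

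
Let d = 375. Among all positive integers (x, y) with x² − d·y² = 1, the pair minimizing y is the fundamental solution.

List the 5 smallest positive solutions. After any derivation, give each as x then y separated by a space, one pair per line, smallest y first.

15124 781
457470751 23623688
13837575261124 714569313843
418558976041008001 21614292581499376
12660571893450834753124 653789121290623811405

d=375: √d = [19; 2,1,2,1,5,1,2,1,2,38] (ℓ=10, even), read p_9/q_9
k=0  a_k=19  p_k/q_k = 19/1
…
k=3  a_k=2  p_k/q_k = 155/8
k=4  a_k=1  p_k/q_k = 213/11
k=5  a_k=5  p_k/q_k = 1220/63
…
k=8  a_k=1  p_k/q_k = 5519/285
k=9  a_k=2  p_k/q_k = 15124/781
(x₁, y₁) = (15124, 781);  15124² − 375·781² = 1 ✓
n=2: (15124,781)∘(15124,781) = (15124·15124+375·781·781, 15124·781+781·15124) = (457470751,23623688)
n=3: (457470751,23623688)∘(15124,781) = (15124·457470751+375·781·23623688, 15124·23623688+781·457470751) = (13837575261124,714569313843)
n=4: (13837575261124,714569313843)∘(15124,781) = (15124·13837575261124+375·781·714569313843, 15124·714569313843+781·13837575261124) = (418558976041008001,21614292581499376)
n=5: (418558976041008001,21614292581499376)∘(15124,781) = (15124·418558976041008001+375·781·21614292581499376, 15124·21614292581499376+781·418558976041008001) = (12660571893450834753124,653789121290623811405)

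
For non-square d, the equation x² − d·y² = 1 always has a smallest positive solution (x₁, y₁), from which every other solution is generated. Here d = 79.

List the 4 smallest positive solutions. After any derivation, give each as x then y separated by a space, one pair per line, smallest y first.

80 9
12799 1440
2047760 230391
327628801 36861120

√79 → a₀=8, period (1,7,1,16); ℓ=4 even so k=3
step 0: (8, 1)  from 8·(1,0) + (0,1)
step 1: (9, 1)  from 1·(8,1) + (1,0)
step 2: (71, 8)  from 7·(9,1) + (8,1)
step 3: (80, 9)  from 1·(71,8) + (9,1)
→ (80, 9).  Check: 80²=6400, 79·9²=6399, difference 1.
(x_2, y_2) = (80·80 + 79·9·9, 80·9 + 9·80) = (12799, 1440)
(x_3, y_3) = (80·12799 + 79·9·1440, 80·1440 + 9·12799) = (2047760, 230391)
(x_4, y_4) = (80·2047760 + 79·9·230391, 80·230391 + 9·2047760) = (327628801, 36861120)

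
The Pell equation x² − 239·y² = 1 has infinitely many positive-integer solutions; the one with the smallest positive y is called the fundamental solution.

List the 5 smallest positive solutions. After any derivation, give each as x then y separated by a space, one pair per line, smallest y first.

6195120 400729
76759023628799 4965128484960
951062724926484326640 61519133559490389671
11783895416893046404284364801 762236829394135240588726080
146005292350203948217495381647615600 9444297253032328704218497935069529

√239 = [15; 2,5,1,2,4,15,4,2,1,5,2,30, …], period ℓ=12 (even) → k=11
step 0: (15, 1)  from 15·(1,0) + (0,1)
step 1: (31, 2)  from 2·(15,1) + (1,0)
step 2: (170, 11)  from 5·(31,2) + (15,1)
step 3: (201, 13)  from 1·(170,11) + (31,2)
step 4: (572, 37)  from 2·(201,13) + (170,11)
step 5: (2489, 161)  from 4·(572,37) + (201,13)
…
step 7: (154117, 9969)  from 4·(37907,2452) + (2489,161)
step 8: (346141, 22390)  from 2·(154117,9969) + (37907,2452)
step 9: (500258, 32359)  from 1·(346141,22390) + (154117,9969)
step 10: (2847431, 184185)  from 5·(500258,32359) + (346141,22390)
step 11: (6195120, 400729)  from 2·(2847431,184185) + (500258,32359)
→ (6195120, 400729).  Check: 6195120²=38379511814400, 239·400729²=38379511814399, difference 1.
(6195120+400729√239)^2 = 76759023628799 + 4965128484960√239
(6195120+400729√239)^3 = 951062724926484326640 + 61519133559490389671√239
(6195120+400729√239)^4 = 11783895416893046404284364801 + 762236829394135240588726080√239
(6195120+400729√239)^5 = 146005292350203948217495381647615600 + 9444297253032328704218497935069529√239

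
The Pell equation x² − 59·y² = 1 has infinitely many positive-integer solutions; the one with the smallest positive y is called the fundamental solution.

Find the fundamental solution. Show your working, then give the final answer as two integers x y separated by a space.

530 69

[7; 1,2,7,2,1,14] for √59; ℓ=6 ⇒ convergent index 5
step 0: (7, 1)  from 7·(1,0) + (0,1)
step 1: (8, 1)  from 1·(7,1) + (1,0)
step 2: (23, 3)  from 2·(8,1) + (7,1)
step 3: (169, 22)  from 7·(23,3) + (8,1)
step 4: (361, 47)  from 2·(169,22) + (23,3)
step 5: (530, 69)  from 1·(361,47) + (169,22)
→ (530, 69).  Check: 530²=280900, 59·69²=280899, difference 1.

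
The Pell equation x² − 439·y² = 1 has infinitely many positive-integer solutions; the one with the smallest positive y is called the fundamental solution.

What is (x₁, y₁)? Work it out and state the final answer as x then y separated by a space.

440 21

d=439: √d = [20; 1,19,1,40] (ℓ=4, even), read p_3/q_3
i=0: a=20 ⇒ p=20, q=1
i=1: a=1 ⇒ p=21, q=1
i=2: a=19 ⇒ p=419, q=20
i=3: a=1 ⇒ p=440, q=21
→ (440, 21).  Check: 440²=193600, 439·21²=193599, difference 1.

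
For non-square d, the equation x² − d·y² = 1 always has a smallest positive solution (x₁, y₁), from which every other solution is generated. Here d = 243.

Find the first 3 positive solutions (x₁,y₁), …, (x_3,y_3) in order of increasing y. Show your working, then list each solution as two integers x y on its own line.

70226 4505
9863382151 632736260
1385331749802026 88869073185015

√243 → a₀=15, period (1,1,2,3,15,3,2,1,1,30); ℓ=10 even so k=9
a_0=15:  p_0=15·1+0=15,  q_0=15·0+1=1
…
a_2=1:  p_2=1·16+15=31,  q_2=1·1+1=2
…
a_6=3:  p_6=3·4053+265=12424,  q_6=3·260+17=797
a_7=2:  p_7=2·12424+4053=28901,  q_7=2·797+260=1854
a_8=1:  p_8=1·28901+12424=41325,  q_8=1·1854+797=2651
a_9=1:  p_9=1·41325+28901=70226,  q_9=1·2651+1854=4505
(x₁, y₁) = (70226, 4505);  70226² − 243·4505² = 1 ✓
k=2:  x_2 = 70226·70226+243·4505·4505 = 9863382151,  y_2 = 70226·4505+4505·70226 = 632736260
k=3:  x_3 = 70226·9863382151+243·4505·632736260 = 1385331749802026,  y_3 = 70226·632736260+4505·9863382151 = 88869073185015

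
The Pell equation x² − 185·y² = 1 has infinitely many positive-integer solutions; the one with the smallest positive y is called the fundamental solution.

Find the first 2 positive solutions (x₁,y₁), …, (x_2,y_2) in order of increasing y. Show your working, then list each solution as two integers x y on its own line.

d=185: √d = [13; 1,1,1,1,26] (ℓ=5, odd), read p_9/q_9
k=0  a_k=13  p_k/q_k = 13/1
k=1  a_k=1  p_k/q_k = 14/1
…
k=3  a_k=1  p_k/q_k = 41/3
k=4  a_k=1  p_k/q_k = 68/5
…
k=6  a_k=1  p_k/q_k = 1877/138
k=7  a_k=1  p_k/q_k = 3686/271
k=8  a_k=1  p_k/q_k = 5563/409
k=9  a_k=1  p_k/q_k = 9249/680
(x₁, y₁) = (9249, 680);  9249² − 185·680² = 1 ✓
(x_2, y_2) = (9249·9249 + 185·680·680, 9249·680 + 680·9249) = (171088001, 12578640)

9249 680
171088001 12578640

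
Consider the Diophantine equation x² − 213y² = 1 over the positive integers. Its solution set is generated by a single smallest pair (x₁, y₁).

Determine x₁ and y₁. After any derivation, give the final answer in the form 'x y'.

[14; 1,1,2,6,1,8,1,6,2,1,1,28] for √213; ℓ=12 ⇒ convergent index 11
step 0: (14, 1)  from 14·(1,0) + (0,1)
…
step 3: (73, 5)  from 2·(29,2) + (15,1)
…
step 6: (4787, 328)  from 8·(540,37) + (467,32)
…
step 8: (36749, 2518)  from 6·(5327,365) + (4787,328)
…
step 10: (115574, 7919)  from 1·(78825,5401) + (36749,2518)
step 11: (194399, 13320)  from 1·(115574,7919) + (78825,5401)
→ (194399, 13320).  Check: 194399²=37790971201, 213·13320²=37790971200, difference 1.

194399 13320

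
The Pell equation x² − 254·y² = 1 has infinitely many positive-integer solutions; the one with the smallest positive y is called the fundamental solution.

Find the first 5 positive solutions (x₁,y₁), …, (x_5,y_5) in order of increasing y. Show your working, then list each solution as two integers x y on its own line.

[15; 1,14,1,30] for √254; ℓ=4 ⇒ convergent index 3
a_0=15:  p_0=15·1+0=15,  q_0=15·0+1=1
…
a_2=14:  p_2=14·16+15=239,  q_2=14·1+1=15
a_3=1:  p_3=1·239+16=255,  q_3=1·15+1=16
→ (255, 16).  Check: 255²=65025, 254·16²=65024, difference 1.
n=2: (255,16)∘(255,16) = (255·255+254·16·16, 255·16+16·255) = (130049,8160)
n=3: (130049,8160)∘(255,16) = (255·130049+254·16·8160, 255·8160+16·130049) = (66324735,4161584)
n=4: (66324735,4161584)∘(255,16) = (255·66324735+254·16·4161584, 255·4161584+16·66324735) = (33825484801,2122399680)
n=5: (33825484801,2122399680)∘(255,16) = (255·33825484801+254·16·2122399680, 255·2122399680+16·33825484801) = (17250930923775,1082419675216)

255 16
130049 8160
66324735 4161584
33825484801 2122399680
17250930923775 1082419675216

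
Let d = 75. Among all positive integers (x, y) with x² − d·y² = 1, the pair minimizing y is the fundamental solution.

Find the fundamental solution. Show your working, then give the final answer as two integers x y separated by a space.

26 3

√75 → a₀=8, period (1,1,1,16); ℓ=4 even so k=3
i=0: a=8 ⇒ p=8, q=1
…
i=2: a=1 ⇒ p=17, q=2
i=3: a=1 ⇒ p=26, q=3
→ (26, 3).  Check: 26²=676, 75·3²=675, difference 1.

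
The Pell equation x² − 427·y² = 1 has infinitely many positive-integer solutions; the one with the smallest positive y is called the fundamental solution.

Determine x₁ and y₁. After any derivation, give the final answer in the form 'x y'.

62 3

√427 = [20; 1,1,1,40, …], period ℓ=4 (even) → k=3
a_0=20:  p_0=20·1+0=20,  q_0=20·0+1=1
a_1=1:  p_1=1·20+1=21,  q_1=1·1+0=1
a_2=1:  p_2=1·21+20=41,  q_2=1·1+1=2
a_3=1:  p_3=1·41+21=62,  q_3=1·2+1=3
fundamental: x₁=62, y₁=3  (since 3844 − 427·9 = 1)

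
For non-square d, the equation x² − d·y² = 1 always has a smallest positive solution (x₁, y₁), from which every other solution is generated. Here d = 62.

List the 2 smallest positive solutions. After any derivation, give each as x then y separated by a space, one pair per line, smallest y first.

63 8
7937 1008

√62 → a₀=7, period (1,6,1,14); ℓ=4 even so k=3
a_0=7:  p_0=7·1+0=7,  q_0=7·0+1=1
a_1=1:  p_1=1·7+1=8,  q_1=1·1+0=1
a_2=6:  p_2=6·8+7=55,  q_2=6·1+1=7
a_3=1:  p_3=1·55+8=63,  q_3=1·7+1=8
fundamental: x₁=63, y₁=8  (since 3969 − 62·64 = 1)
(63+8√62)^2 = 7937 + 1008√62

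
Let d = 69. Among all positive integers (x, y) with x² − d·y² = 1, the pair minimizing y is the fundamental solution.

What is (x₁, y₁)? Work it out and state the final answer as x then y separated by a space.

d=69: √d = [8; 3,3,1,4,1,3,3,16] (ℓ=8, even), read p_7/q_7
step 0: (8, 1)  from 8·(1,0) + (0,1)
step 1: (25, 3)  from 3·(8,1) + (1,0)
…
step 4: (515, 62)  from 4·(108,13) + (83,10)
step 5: (623, 75)  from 1·(515,62) + (108,13)
step 6: (2384, 287)  from 3·(623,75) + (515,62)
step 7: (7775, 936)  from 3·(2384,287) + (623,75)
→ (7775, 936).  Check: 7775²=60450625, 69·936²=60450624, difference 1.

7775 936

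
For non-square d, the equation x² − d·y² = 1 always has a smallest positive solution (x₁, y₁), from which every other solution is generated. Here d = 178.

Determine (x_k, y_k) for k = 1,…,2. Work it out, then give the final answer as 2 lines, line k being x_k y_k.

1601 120
5126401 384240

√178 = [13; 2,1,12,1,2,26, …], period ℓ=6 (even) → k=5
k=0  a_k=13  p_k/q_k = 13/1
k=1  a_k=2  p_k/q_k = 27/2
…
k=3  a_k=12  p_k/q_k = 507/38
k=4  a_k=1  p_k/q_k = 547/41
k=5  a_k=2  p_k/q_k = 1601/120
→ (1601, 120).  Check: 1601²=2563201, 178·120²=2563200, difference 1.
(x_2, y_2) = (1601·1601 + 178·120·120, 1601·120 + 120·1601) = (5126401, 384240)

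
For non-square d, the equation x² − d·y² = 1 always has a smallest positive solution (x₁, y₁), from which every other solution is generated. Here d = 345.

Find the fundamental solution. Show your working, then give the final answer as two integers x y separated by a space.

6761 364

[18; 1,1,2,1,6,1,2,1,1,36] for √345; ℓ=10 ⇒ convergent index 9
k=0  a_k=18  p_k/q_k = 18/1
k=1  a_k=1  p_k/q_k = 19/1
k=2  a_k=1  p_k/q_k = 37/2
k=3  a_k=2  p_k/q_k = 93/5
…
k=5  a_k=6  p_k/q_k = 873/47
k=6  a_k=1  p_k/q_k = 1003/54
k=7  a_k=2  p_k/q_k = 2879/155
k=8  a_k=1  p_k/q_k = 3882/209
k=9  a_k=1  p_k/q_k = 6761/364
(x₁, y₁) = (6761, 364);  6761² − 345·364² = 1 ✓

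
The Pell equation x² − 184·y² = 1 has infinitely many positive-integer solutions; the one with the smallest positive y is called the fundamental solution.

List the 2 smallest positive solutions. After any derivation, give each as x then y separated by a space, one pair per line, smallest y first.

24335 1794
1184384449 87313980

d=184: √d = [13; 1,1,3,2,1,2,1,2,3,1,1,26] (ℓ=12, even), read p_11/q_11
a_0=13:  p_0=13·1+0=13,  q_0=13·0+1=1
a_1=1:  p_1=1·13+1=14,  q_1=1·1+0=1
…
a_6=2:  p_6=2·312+217=841,  q_6=2·23+16=62
a_7=1:  p_7=1·841+312=1153,  q_7=1·62+23=85
…
a_10=1:  p_10=1·10594+3147=13741,  q_10=1·781+232=1013
a_11=1:  p_11=1·13741+10594=24335,  q_11=1·1013+781=1794
(x₁, y₁) = (24335, 1794);  24335² − 184·1794² = 1 ✓
(24335+1794√184)^2 = 1184384449 + 87313980√184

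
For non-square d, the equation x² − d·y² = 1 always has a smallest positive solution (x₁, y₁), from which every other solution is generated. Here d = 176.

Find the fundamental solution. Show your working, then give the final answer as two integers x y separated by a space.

[13; 3,1,3,26] for √176; ℓ=4 ⇒ convergent index 3
k=0  a_k=13  p_k/q_k = 13/1
k=1  a_k=3  p_k/q_k = 40/3
k=2  a_k=1  p_k/q_k = 53/4
k=3  a_k=3  p_k/q_k = 199/15
fundamental: x₁=199, y₁=15  (since 39601 − 176·225 = 1)

199 15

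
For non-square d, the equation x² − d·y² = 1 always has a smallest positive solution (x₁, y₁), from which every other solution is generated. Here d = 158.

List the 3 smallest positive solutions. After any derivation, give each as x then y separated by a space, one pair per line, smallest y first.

√158 → a₀=12, period (1,1,3,12,3,1,1,24); ℓ=8 even so k=7
i=0: a=12 ⇒ p=12, q=1
…
i=2: a=1 ⇒ p=25, q=2
i=3: a=3 ⇒ p=88, q=7
i=4: a=12 ⇒ p=1081, q=86
i=5: a=3 ⇒ p=3331, q=265
i=6: a=1 ⇒ p=4412, q=351
i=7: a=1 ⇒ p=7743, q=616
(x₁, y₁) = (7743, 616);  7743² − 158·616² = 1 ✓
(x_2, y_2) = (7743·7743 + 158·616·616, 7743·616 + 616·7743) = (119908097, 9539376)
(x_3, y_3) = (7743·119908097 + 158·616·9539376, 7743·9539376 + 616·119908097) = (1856896782399, 147726776120)

7743 616
119908097 9539376
1856896782399 147726776120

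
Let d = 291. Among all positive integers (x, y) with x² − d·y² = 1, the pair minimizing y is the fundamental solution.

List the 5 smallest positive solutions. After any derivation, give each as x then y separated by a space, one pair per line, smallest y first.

√291 = [17; 17,34, …], period ℓ=2 (even) → k=1
k=0  a_k=17  p_k/q_k = 17/1
k=1  a_k=17  p_k/q_k = 290/17
→ (290, 17).  Check: 290²=84100, 291·17²=84099, difference 1.
(x_2, y_2) = (290·290 + 291·17·17, 290·17 + 17·290) = (168199, 9860)
(x_3, y_3) = (290·168199 + 291·17·9860, 290·9860 + 17·168199) = (97555130, 5718783)
(x_4, y_4) = (290·97555130 + 291·17·5718783, 290·5718783 + 17·97555130) = (56581807201, 3316884280)
(x_5, y_5) = (290·56581807201 + 291·17·3316884280, 290·3316884280 + 17·56581807201) = (32817350621450, 1923787163617)

290 17
168199 9860
97555130 5718783
56581807201 3316884280
32817350621450 1923787163617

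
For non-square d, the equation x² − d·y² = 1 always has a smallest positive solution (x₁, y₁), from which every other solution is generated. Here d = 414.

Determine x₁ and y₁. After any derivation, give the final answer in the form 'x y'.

√414 = [20; 2,1,7,2,7,1,2,40, …], period ℓ=8 (even) → k=7
i=0: a=20 ⇒ p=20, q=1
i=1: a=2 ⇒ p=41, q=2
…
i=3: a=7 ⇒ p=468, q=23
i=4: a=2 ⇒ p=997, q=49
i=5: a=7 ⇒ p=7447, q=366
i=6: a=1 ⇒ p=8444, q=415
i=7: a=2 ⇒ p=24335, q=1196
fundamental: x₁=24335, y₁=1196  (since 592192225 − 414·1430416 = 1)

24335 1196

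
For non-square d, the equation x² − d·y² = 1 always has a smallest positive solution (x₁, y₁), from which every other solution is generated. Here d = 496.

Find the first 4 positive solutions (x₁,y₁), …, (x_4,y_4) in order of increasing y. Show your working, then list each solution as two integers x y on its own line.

√496 → a₀=22, period (3,1,2,4,1,…,1,3,44); ℓ=16 even so k=15
step 0: (22, 1)  from 22·(1,0) + (0,1)
…
step 2: (89, 4)  from 1·(67,3) + (22,1)
…
step 5: (1314, 59)  from 1·(1069,48) + (245,11)
step 6: (2383, 107)  from 1·(1314,59) + (1069,48)
step 7: (6080, 273)  from 2·(2383,107) + (1314,59)
step 8: (14543, 653)  from 2·(6080,273) + (2383,107)
step 9: (35166, 1579)  from 2·(14543,653) + (6080,273)
step 10: (49709, 2232)  from 1·(35166,1579) + (14543,653)
step 11: (84875, 3811)  from 1·(49709,2232) + (35166,1579)
step 12: (389209, 17476)  from 4·(84875,3811) + (49709,2232)
…
step 14: (1252502, 56239)  from 1·(863293,38763) + (389209,17476)
step 15: (4620799, 207480)  from 3·(1252502,56239) + (863293,38763)
→ (4620799, 207480).  Check: 4620799²=21351783398401, 496·207480²=21351783398400, difference 1.
k=2:  x_2 = 4620799·4620799+496·207480·207480 = 42703566796801,  y_2 = 4620799·207480+207480·4620799 = 1917446753040
k=3:  x_3 = 4620799·42703566796801+496·207480·1917446753040 = 394649197502177907199,  y_3 = 4620799·1917446753040+207480·42703566796801 = 17720272078000750440
k=4:  x_4 = 4620799·394649197502177907199+496·207480·17720272078000750440 = 3647189234337689639247667201,  y_4 = 4620799·17720272078000750440+207480·394649197502177907199 = 163763630995505661818050080

4620799 207480
42703566796801 1917446753040
394649197502177907199 17720272078000750440
3647189234337689639247667201 163763630995505661818050080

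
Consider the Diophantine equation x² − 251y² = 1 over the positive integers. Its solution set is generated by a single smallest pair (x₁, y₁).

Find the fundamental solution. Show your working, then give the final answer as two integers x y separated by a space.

d=251: √d = [15; 1,5,2,1,2,…,5,1,30] (ℓ=14, even), read p_13/q_13
step 0: (15, 1)  from 15·(1,0) + (0,1)
step 1: (16, 1)  from 1·(15,1) + (1,0)
step 2: (95, 6)  from 5·(16,1) + (15,1)
…
step 4: (301, 19)  from 1·(206,13) + (95,6)
step 5: (808, 51)  from 2·(301,19) + (206,13)
…
step 9: (151649, 9572)  from 2·(61043,3853) + (29563,1866)
…
step 11: (577033, 36422)  from 2·(212692,13425) + (151649,9572)
step 12: (3097857, 195535)  from 5·(577033,36422) + (212692,13425)
step 13: (3674890, 231957)  from 1·(3097857,195535) + (577033,36422)
(x₁, y₁) = (3674890, 231957);  3674890² − 251·231957² = 1 ✓

3674890 231957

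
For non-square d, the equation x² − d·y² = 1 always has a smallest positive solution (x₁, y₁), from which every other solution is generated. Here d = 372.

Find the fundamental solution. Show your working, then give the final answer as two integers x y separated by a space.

√372 → a₀=19, period (3,2,12,2,3,38); ℓ=6 even so k=5
step 0: (19, 1)  from 19·(1,0) + (0,1)
…
step 3: (1678, 87)  from 12·(135,7) + (58,3)
step 4: (3491, 181)  from 2·(1678,87) + (135,7)
step 5: (12151, 630)  from 3·(3491,181) + (1678,87)
→ (12151, 630).  Check: 12151²=147646801, 372·630²=147646800, difference 1.

12151 630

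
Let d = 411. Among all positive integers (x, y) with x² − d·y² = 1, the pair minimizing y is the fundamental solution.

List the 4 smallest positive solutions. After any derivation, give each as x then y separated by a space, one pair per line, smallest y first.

[20; 3,1,1,1,19,1,1,1,3,40] for √411; ℓ=10 ⇒ convergent index 9
a_0=20:  p_0=20·1+0=20,  q_0=20·0+1=1
a_1=3:  p_1=3·20+1=61,  q_1=3·1+0=3
a_2=1:  p_2=1·61+20=81,  q_2=1·3+1=4
a_3=1:  p_3=1·81+61=142,  q_3=1·4+3=7
…
a_5=19:  p_5=19·223+142=4379,  q_5=19·11+7=216
a_6=1:  p_6=1·4379+223=4602,  q_6=1·216+11=227
a_7=1:  p_7=1·4602+4379=8981,  q_7=1·227+216=443
a_8=1:  p_8=1·8981+4602=13583,  q_8=1·443+227=670
a_9=3:  p_9=3·13583+8981=49730,  q_9=3·670+443=2453
(x₁, y₁) = (49730, 2453);  49730² − 411·2453² = 1 ✓
k=2:  x_2 = 49730·49730+411·2453·2453 = 4946145799,  y_2 = 49730·2453+2453·49730 = 243975380
k=3:  x_3 = 49730·4946145799+411·2453·243975380 = 491943661118810,  y_3 = 49730·243975380+2453·4946145799 = 24265791292347
k=4:  x_4 = 49730·491943661118810+411·2453·24265791292347 = 48928716529930696801,  y_4 = 49730·24265791292347+2453·491943661118810 = 2413475601692857240

49730 2453
4946145799 243975380
491943661118810 24265791292347
48928716529930696801 2413475601692857240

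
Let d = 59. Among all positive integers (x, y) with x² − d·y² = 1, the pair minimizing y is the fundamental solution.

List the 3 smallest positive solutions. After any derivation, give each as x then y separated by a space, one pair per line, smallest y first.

530 69
561799 73140
595506410 77528331

[7; 1,2,7,2,1,14] for √59; ℓ=6 ⇒ convergent index 5
k=0  a_k=7  p_k/q_k = 7/1
…
k=2  a_k=2  p_k/q_k = 23/3
k=3  a_k=7  p_k/q_k = 169/22
k=4  a_k=2  p_k/q_k = 361/47
k=5  a_k=1  p_k/q_k = 530/69
(x₁, y₁) = (530, 69);  530² − 59·69² = 1 ✓
k=2:  x_2 = 530·530+59·69·69 = 561799,  y_2 = 530·69+69·530 = 73140
k=3:  x_3 = 530·561799+59·69·73140 = 595506410,  y_3 = 530·73140+69·561799 = 77528331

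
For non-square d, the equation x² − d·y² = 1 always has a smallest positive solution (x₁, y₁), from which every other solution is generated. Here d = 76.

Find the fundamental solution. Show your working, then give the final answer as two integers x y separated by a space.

57799 6630

√76 = [8; 1,2,1,1,5,4,5,1,1,2,1,16, …], period ℓ=12 (even) → k=11
a_0=8:  p_0=8·1+0=8,  q_0=8·0+1=1
…
a_3=1:  p_3=1·26+9=35,  q_3=1·3+1=4
…
a_9=1:  p_9=1·8866+7445=16311,  q_9=1·1017+854=1871
a_10=2:  p_10=2·16311+8866=41488,  q_10=2·1871+1017=4759
a_11=1:  p_11=1·41488+16311=57799,  q_11=1·4759+1871=6630
(x₁, y₁) = (57799, 6630);  57799² − 76·6630² = 1 ✓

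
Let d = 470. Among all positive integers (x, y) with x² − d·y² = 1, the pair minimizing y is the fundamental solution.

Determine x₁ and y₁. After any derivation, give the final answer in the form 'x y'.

1691 78

√470 = [21; 1,2,8,2,1,42, …], period ℓ=6 (even) → k=5
a_0=21:  p_0=21·1+0=21,  q_0=21·0+1=1
a_1=1:  p_1=1·21+1=22,  q_1=1·1+0=1
…
a_4=2:  p_4=2·542+65=1149,  q_4=2·25+3=53
a_5=1:  p_5=1·1149+542=1691,  q_5=1·53+25=78
→ (1691, 78).  Check: 1691²=2859481, 470·78²=2859480, difference 1.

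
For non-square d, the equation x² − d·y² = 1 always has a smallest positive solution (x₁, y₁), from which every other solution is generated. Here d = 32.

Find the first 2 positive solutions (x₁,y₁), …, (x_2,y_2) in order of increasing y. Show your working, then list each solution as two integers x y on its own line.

d=32: √d = [5; 1,1,1,10] (ℓ=4, even), read p_3/q_3
k=0  a_k=5  p_k/q_k = 5/1
…
k=2  a_k=1  p_k/q_k = 11/2
k=3  a_k=1  p_k/q_k = 17/3
(x₁, y₁) = (17, 3);  17² − 32·3² = 1 ✓
n=2: (17,3)∘(17,3) = (17·17+32·3·3, 17·3+3·17) = (577,102)

17 3
577 102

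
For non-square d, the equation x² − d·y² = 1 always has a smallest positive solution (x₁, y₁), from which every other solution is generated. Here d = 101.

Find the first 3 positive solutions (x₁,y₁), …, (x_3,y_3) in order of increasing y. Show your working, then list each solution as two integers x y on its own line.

201 20
80801 8040
32481801 3232060

√101 = [10; 20, …], period ℓ=1 (odd) → k=1
k=0  a_k=10  p_k/q_k = 10/1
k=1  a_k=20  p_k/q_k = 201/20
(x₁, y₁) = (201, 20);  201² − 101·20² = 1 ✓
n=2: (201,20)∘(201,20) = (201·201+101·20·20, 201·20+20·201) = (80801,8040)
n=3: (80801,8040)∘(201,20) = (201·80801+101·20·8040, 201·8040+20·80801) = (32481801,3232060)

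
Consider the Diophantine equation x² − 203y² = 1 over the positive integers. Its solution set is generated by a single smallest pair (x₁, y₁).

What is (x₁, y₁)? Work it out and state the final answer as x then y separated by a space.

57 4

√203 = [14; 4,28, …], period ℓ=2 (even) → k=1
step 0: (14, 1)  from 14·(1,0) + (0,1)
step 1: (57, 4)  from 4·(14,1) + (1,0)
→ (57, 4).  Check: 57²=3249, 203·4²=3248, difference 1.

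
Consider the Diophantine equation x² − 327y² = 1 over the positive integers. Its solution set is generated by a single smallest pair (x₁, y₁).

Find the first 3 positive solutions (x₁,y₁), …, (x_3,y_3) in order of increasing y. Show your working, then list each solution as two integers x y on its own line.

217 12
94177 5208
40872601 2260260

√327 → a₀=18, period (12,36); ℓ=2 even so k=1
a_0=18:  p_0=18·1+0=18,  q_0=18·0+1=1
a_1=12:  p_1=12·18+1=217,  q_1=12·1+0=12
fundamental: x₁=217, y₁=12  (since 47089 − 327·144 = 1)
(x_2, y_2) = (217·217 + 327·12·12, 217·12 + 12·217) = (94177, 5208)
(x_3, y_3) = (217·94177 + 327·12·5208, 217·5208 + 12·94177) = (40872601, 2260260)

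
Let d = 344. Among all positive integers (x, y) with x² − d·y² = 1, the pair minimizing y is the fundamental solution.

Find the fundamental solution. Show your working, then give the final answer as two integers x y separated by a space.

10405 561

√344 → a₀=18, period (1,1,4,1,3,1,4,1,1,36); ℓ=10 even so k=9
k=0  a_k=18  p_k/q_k = 18/1
…
k=3  a_k=4  p_k/q_k = 167/9
k=4  a_k=1  p_k/q_k = 204/11
k=5  a_k=3  p_k/q_k = 779/42
…
k=7  a_k=4  p_k/q_k = 4711/254
k=8  a_k=1  p_k/q_k = 5694/307
k=9  a_k=1  p_k/q_k = 10405/561
→ (10405, 561).  Check: 10405²=108264025, 344·561²=108264024, difference 1.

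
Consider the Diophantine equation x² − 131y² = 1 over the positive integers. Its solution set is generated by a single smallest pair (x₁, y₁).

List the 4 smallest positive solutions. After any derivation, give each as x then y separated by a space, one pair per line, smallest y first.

10610 927
225144199 19670940
4777559892170 417417345873
101379820686703201 8857596059754120

√131 = [11; 2,4,11,4,2,22, …], period ℓ=6 (even) → k=5
k=0  a_k=11  p_k/q_k = 11/1
…
k=2  a_k=4  p_k/q_k = 103/9
…
k=4  a_k=4  p_k/q_k = 4727/413
k=5  a_k=2  p_k/q_k = 10610/927
(x₁, y₁) = (10610, 927);  10610² − 131·927² = 1 ✓
(10610+927√131)^2 = 225144199 + 19670940√131
(10610+927√131)^3 = 4777559892170 + 417417345873√131
(10610+927√131)^4 = 101379820686703201 + 8857596059754120√131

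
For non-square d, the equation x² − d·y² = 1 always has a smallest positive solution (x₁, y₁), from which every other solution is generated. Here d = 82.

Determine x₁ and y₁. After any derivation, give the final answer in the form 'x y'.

d=82: √d = [9; 18] (ℓ=1, odd), read p_1/q_1
i=0: a=9 ⇒ p=9, q=1
i=1: a=18 ⇒ p=163, q=18
→ (163, 18).  Check: 163²=26569, 82·18²=26568, difference 1.

163 18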